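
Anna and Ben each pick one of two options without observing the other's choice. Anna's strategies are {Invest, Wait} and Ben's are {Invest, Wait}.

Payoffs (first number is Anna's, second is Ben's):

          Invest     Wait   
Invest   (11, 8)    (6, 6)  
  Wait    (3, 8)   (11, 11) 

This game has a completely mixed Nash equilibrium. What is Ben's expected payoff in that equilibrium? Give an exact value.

First find p, the probability Anna plays Invest, from Ben's indifference between Invest and Wait: 8p + 8(1−p) = 6p + 11(1−p), giving p = 3/5.
Since Ben is indifferent in equilibrium, Ben's expected payoff equals the payoff from either column against (3/5, 2/5). Using Invest: 8(3/5) + 8(2/5) = 8.

8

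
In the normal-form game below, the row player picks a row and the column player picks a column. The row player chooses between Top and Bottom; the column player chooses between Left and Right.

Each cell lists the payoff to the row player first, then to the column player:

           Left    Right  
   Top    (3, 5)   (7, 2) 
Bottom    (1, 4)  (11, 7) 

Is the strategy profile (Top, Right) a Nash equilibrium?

At (Top, Right), the row player earns 7; switching to Bottom would give 11, so the row player would deviate.
The column player earns 2; switching to Left would give 5, so the column player would deviate.
Since at least one player can profitably deviate, this is not a Nash equilibrium.

No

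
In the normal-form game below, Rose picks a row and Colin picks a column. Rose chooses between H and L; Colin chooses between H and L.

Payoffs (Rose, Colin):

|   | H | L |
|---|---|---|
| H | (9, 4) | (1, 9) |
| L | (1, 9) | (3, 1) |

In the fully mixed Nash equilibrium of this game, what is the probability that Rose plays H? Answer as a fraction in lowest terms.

Let r be the probability that Rose plays H. In a completely mixed equilibrium, Colin must be indifferent between H and L.
Colin's expected payoff from H is 4r + 9(1−r); from L it is 9r + (1−r).
Setting these equal: −5r + 9 = 8r + 1, so r = 8/13.

8/13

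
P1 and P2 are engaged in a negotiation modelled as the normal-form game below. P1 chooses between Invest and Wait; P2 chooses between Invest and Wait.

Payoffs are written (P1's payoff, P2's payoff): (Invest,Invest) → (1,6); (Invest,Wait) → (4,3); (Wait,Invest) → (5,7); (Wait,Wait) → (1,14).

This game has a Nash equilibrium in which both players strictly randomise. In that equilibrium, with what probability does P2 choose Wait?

4/7

Let q be the probability that P2 plays Invest. In a completely mixed equilibrium, P1 must be indifferent between Invest and Wait.
P1's expected payoff from Invest is q + 4(1−q); from Wait it is 5q + (1−q).
Setting these equal: −3q + 4 = 4q + 1, so q = 3/7.
Therefore P2 plays Wait with probability 1 − 3/7 = 4/7.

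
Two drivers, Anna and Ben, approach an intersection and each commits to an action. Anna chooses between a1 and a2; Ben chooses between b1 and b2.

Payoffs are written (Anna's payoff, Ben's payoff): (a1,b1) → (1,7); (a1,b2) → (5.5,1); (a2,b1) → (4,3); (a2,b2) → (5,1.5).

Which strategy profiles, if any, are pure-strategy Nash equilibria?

(a1, b1): Anna prefers a2 (4 > 1) — not an equilibrium.
(a1, b2): Ben prefers b1 (7 > 1) — not an equilibrium.
(a2, b1): Anna gets 4 ≥ 1 from a1, and Ben gets 3 ≥ 1.5 from b2 — Nash equilibrium.
(a2, b2): Anna prefers a1 (5.5 > 5); Ben prefers b1 (3 > 1.5) — not an equilibrium.

(a2, b1)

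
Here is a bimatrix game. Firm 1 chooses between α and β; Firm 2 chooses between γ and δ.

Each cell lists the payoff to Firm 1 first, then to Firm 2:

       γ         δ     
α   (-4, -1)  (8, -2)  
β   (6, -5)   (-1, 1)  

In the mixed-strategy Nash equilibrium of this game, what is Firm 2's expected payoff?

-11/7

First find x, the probability Firm 1 plays α, from Firm 2's indifference between γ and δ: −x − 5(1−x) = −2x + (1−x), giving x = 6/7.
Since Firm 2 is indifferent in equilibrium, Firm 2's expected payoff equals the payoff from either column against (6/7, 1/7). Using γ: −(6/7) − 5(1/7) = -11/7.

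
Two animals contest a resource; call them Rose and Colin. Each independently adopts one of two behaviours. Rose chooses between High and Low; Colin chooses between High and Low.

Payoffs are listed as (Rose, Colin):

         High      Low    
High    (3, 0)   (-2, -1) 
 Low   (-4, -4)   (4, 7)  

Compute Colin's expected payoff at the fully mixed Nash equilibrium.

First find p, the probability Rose plays High, from Colin's indifference between High and Low: −4(1−p) = −p + 7(1−p), giving p = 11/12.
Since Colin is indifferent in equilibrium, Colin's expected payoff equals the payoff from either column against (11/12, 1/12). Using High: −4(1/12) = -1/3.

-1/3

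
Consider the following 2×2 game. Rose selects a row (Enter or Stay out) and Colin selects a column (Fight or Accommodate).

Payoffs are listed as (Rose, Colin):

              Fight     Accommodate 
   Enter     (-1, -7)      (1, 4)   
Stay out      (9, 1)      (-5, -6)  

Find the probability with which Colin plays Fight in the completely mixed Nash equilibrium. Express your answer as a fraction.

3/8

Let y be the probability that Colin plays Fight. In a completely mixed equilibrium, Rose must be indifferent between Enter and Stay out.
Rose's expected payoff from Enter is −y + (1−y); from Stay out it is 9y − 5(1−y).
Setting these equal: −2y + 1 = 14y − 5, so y = 3/8.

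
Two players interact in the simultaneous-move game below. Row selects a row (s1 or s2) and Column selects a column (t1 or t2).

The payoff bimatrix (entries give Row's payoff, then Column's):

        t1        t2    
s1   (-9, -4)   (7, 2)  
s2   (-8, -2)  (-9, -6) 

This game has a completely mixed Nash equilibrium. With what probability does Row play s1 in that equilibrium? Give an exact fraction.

Let r be the probability that Row plays s1. In a completely mixed equilibrium, Column must be indifferent between t1 and t2.
Column's expected payoff from t1 is −4r − 2(1−r); from t2 it is 2r − 6(1−r).
Setting these equal: −2r − 2 = 8r − 6, so r = 2/5.

2/5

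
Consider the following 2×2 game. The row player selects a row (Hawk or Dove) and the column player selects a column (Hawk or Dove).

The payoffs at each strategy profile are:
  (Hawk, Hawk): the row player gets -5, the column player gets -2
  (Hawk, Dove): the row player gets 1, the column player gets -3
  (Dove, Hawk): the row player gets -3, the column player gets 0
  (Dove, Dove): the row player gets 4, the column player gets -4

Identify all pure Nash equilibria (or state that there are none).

(Hawk, Hawk): the row player prefers Dove (-3 > -5) — not an equilibrium.
(Hawk, Dove): the row player prefers Dove (4 > 1); the column player prefers Hawk (-2 > -3) — not an equilibrium.
(Dove, Hawk): the row player gets -3 ≥ -5 from Hawk, and the column player gets 0 ≥ -4 from Dove — Nash equilibrium.
(Dove, Dove): the column player prefers Hawk (0 > -4) — not an equilibrium.

(Dove, Hawk)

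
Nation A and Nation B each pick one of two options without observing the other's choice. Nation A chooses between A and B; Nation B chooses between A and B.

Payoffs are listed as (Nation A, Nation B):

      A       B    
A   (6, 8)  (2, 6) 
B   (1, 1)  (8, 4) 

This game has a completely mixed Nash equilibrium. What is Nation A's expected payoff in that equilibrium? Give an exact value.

46/11

First find y, the probability Nation B plays A, from Nation A's indifference between A and B: 6y + 2(1−y) = y + 8(1−y), giving y = 6/11.
Since Nation A is indifferent in equilibrium, Nation A's expected payoff equals the payoff from either row against (6/11, 5/11). Using A: 6(6/11) + 2(5/11) = 46/11.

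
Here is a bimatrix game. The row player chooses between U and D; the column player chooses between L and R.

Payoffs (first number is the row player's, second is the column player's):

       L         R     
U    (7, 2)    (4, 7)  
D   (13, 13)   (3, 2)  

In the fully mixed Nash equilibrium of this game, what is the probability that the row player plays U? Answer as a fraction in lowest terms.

11/16

Let p be the probability that the row player plays U. In a completely mixed equilibrium, the column player must be indifferent between L and R.
The column player's expected payoff from L is 2p + 13(1−p); from R it is 7p + 2(1−p).
Setting these equal: −11p + 13 = 5p + 2, so p = 11/16.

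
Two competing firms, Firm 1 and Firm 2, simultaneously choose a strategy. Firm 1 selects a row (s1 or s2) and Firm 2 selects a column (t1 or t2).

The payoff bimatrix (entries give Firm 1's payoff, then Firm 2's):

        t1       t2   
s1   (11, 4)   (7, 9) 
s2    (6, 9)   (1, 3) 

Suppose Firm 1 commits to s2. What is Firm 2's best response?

t1

Against s2, Firm 2 earns 9 from t1 and 3 from t2.
So t1 is the best response.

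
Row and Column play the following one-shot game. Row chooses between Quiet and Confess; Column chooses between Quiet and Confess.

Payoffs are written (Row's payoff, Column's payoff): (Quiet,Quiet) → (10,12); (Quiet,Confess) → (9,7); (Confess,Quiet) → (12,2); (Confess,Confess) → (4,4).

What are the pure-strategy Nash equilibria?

(Quiet, Quiet): Row prefers Confess (12 > 10) — not an equilibrium.
(Quiet, Confess): Column prefers Quiet (12 > 7) — not an equilibrium.
(Confess, Quiet): Column prefers Confess (4 > 2) — not an equilibrium.
(Confess, Confess): Row prefers Quiet (9 > 4) — not an equilibrium.

none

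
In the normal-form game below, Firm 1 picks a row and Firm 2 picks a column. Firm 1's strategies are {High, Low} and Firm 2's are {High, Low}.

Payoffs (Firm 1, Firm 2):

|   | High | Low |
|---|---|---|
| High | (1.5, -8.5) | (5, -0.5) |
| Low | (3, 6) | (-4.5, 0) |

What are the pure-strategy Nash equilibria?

(High, Low) and (Low, High)

(High, High): Firm 1 prefers Low (3 > 1.5); Firm 2 prefers Low (-0.5 > -8.5) — not an equilibrium.
(High, Low): Firm 1 gets 5 ≥ -4.5 from Low, and Firm 2 gets -0.5 ≥ -8.5 from High — Nash equilibrium.
(Low, High): Firm 1 gets 3 ≥ 1.5 from High, and Firm 2 gets 6 ≥ 0 from Low — Nash equilibrium.
(Low, Low): Firm 1 prefers High (5 > -4.5); Firm 2 prefers High (6 > 0) — not an equilibrium.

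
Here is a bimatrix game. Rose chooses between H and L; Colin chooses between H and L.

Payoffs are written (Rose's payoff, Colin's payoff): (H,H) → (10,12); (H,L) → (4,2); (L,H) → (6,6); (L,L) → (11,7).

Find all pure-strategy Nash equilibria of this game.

(H, H): Rose gets 10 ≥ 6 from L, and Colin gets 12 ≥ 2 from L — Nash equilibrium.
(H, L): Rose prefers L (11 > 4); Colin prefers H (12 > 2) — not an equilibrium.
(L, H): Rose prefers H (10 > 6); Colin prefers L (7 > 6) — not an equilibrium.
(L, L): Rose gets 11 ≥ 4 from H, and Colin gets 7 ≥ 6 from H — Nash equilibrium.

(H, H) and (L, L)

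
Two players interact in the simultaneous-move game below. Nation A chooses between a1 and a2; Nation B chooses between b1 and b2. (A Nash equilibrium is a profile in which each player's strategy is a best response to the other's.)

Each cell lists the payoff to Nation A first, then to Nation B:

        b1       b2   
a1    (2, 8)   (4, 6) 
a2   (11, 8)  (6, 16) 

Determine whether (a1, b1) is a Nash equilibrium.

No

At (a1, b1), Nation A earns 2; switching to a2 would give 11, so Nation A would deviate.
Nation B earns 8; switching to b2 would give 6, so Nation B has no profitable deviation.
Since at least one player can profitably deviate, this is not a Nash equilibrium.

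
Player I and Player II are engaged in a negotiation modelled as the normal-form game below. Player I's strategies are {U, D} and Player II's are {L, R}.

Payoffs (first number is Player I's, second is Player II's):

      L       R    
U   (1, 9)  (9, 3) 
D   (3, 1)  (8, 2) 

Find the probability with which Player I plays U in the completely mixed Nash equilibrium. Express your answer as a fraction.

1/7

Let p be the probability that Player I plays U. In a completely mixed equilibrium, Player II must be indifferent between L and R.
Player II's expected payoff from L is 9p + (1−p); from R it is 3p + 2(1−p).
Setting these equal: 8p + 1 = p + 2, so p = 1/7.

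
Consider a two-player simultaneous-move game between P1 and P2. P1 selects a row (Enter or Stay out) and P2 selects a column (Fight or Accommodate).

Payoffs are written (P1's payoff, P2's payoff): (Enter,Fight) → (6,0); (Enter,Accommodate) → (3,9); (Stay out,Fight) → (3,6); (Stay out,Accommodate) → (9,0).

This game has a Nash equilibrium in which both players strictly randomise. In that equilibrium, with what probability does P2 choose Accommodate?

Let q be the probability that P2 plays Fight. In a completely mixed equilibrium, P1 must be indifferent between Enter and Stay out.
P1's expected payoff from Enter is 6q + 3(1−q); from Stay out it is 3q + 9(1−q).
Setting these equal: 3q + 3 = −6q + 9, so q = 2/3.
Therefore P2 plays Accommodate with probability 1 − 2/3 = 1/3.

1/3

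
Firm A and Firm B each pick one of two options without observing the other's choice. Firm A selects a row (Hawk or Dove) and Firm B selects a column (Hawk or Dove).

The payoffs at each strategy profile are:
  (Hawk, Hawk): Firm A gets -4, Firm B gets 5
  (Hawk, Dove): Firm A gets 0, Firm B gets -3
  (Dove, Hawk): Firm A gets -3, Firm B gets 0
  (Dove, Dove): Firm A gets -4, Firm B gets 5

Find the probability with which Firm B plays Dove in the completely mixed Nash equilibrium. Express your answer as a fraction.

Let c be the probability that Firm B plays Hawk. In a completely mixed equilibrium, Firm A must be indifferent between Hawk and Dove.
Firm A's expected payoff from Hawk is −4c; from Dove it is −3c − 4(1−c).
Setting these equal: −4c = c − 4, so c = 4/5.
Therefore Firm B plays Dove with probability 1 − 4/5 = 1/5.

1/5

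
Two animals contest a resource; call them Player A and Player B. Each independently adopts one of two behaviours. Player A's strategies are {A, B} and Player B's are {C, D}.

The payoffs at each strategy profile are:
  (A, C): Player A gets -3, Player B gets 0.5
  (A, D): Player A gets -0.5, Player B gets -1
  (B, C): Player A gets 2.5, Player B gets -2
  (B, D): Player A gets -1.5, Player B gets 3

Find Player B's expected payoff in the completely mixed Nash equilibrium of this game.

-1/13

First find x, the probability Player A plays A, from Player B's indifference between C and D: 0.5x − 2(1−x) = −x + 3(1−x), giving x = 10/13.
Since Player B is indifferent in equilibrium, Player B's expected payoff equals the payoff from either column against (10/13, 3/13). Using C: 0.5(10/13) − 2(3/13) = -1/13.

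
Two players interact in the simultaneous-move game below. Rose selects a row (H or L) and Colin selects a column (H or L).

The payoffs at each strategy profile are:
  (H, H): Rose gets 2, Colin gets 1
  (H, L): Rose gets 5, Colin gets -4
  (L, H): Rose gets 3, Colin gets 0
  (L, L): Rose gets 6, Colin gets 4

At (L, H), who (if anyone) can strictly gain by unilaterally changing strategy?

Rose at (L, H) earns 3; deviating to H yields 2 — not better.
Colin earns 0; deviating to L yields 4 — a strict improvement.
Only Colin has a strictly profitable deviation.

Colin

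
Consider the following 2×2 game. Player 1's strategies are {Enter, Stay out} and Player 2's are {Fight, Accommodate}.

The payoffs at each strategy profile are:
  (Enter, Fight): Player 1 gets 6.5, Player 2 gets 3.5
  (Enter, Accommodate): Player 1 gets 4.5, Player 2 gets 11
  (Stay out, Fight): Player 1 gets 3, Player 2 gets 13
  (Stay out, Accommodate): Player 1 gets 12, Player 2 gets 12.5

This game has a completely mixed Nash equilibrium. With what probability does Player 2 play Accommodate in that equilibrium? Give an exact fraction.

Let q be the probability that Player 2 plays Fight. In a completely mixed equilibrium, Player 1 must be indifferent between Enter and Stay out.
Player 1's expected payoff from Enter is 6.5q + 4.5(1−q); from Stay out it is 3q + 12(1−q).
Setting these equal: 2q + 4.5 = −9q + 12, so q = 15/22.
Therefore Player 2 plays Accommodate with probability 1 − 15/22 = 7/22.

7/22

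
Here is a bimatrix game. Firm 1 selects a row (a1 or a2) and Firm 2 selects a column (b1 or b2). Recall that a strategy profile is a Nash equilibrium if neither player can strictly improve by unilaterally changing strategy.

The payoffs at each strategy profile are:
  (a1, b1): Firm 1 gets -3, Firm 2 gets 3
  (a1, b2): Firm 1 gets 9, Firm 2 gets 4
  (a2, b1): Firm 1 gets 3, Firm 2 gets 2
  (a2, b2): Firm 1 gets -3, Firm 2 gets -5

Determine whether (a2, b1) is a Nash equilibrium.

Yes

At (a2, b1), Firm 1 earns 3; switching to a1 would give -3, so Firm 1 has no profitable deviation.
Firm 2 earns 2; switching to b2 would give -5, so Firm 2 has no profitable deviation.
Neither player can gain by a unilateral deviation, so this profile is a Nash equilibrium.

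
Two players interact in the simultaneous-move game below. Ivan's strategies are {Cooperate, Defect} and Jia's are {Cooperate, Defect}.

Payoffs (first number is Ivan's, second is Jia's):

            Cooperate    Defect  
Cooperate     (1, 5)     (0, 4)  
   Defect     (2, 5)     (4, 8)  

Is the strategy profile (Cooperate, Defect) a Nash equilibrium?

At (Cooperate, Defect), Ivan earns 0; switching to Defect would give 4, so Ivan would deviate.
Jia earns 4; switching to Cooperate would give 5, so Jia would deviate.
Since at least one player can profitably deviate, this is not a Nash equilibrium.

No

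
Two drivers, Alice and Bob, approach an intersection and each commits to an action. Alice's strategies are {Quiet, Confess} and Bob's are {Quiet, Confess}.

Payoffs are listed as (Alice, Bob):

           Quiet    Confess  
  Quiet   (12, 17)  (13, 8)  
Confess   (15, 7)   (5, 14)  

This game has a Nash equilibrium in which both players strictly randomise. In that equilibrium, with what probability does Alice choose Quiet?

Let p be the probability that Alice plays Quiet. In a completely mixed equilibrium, Bob must be indifferent between Quiet and Confess.
Bob's expected payoff from Quiet is 17p + 7(1−p); from Confess it is 8p + 14(1−p).
Setting these equal: 10p + 7 = −6p + 14, so p = 7/16.

7/16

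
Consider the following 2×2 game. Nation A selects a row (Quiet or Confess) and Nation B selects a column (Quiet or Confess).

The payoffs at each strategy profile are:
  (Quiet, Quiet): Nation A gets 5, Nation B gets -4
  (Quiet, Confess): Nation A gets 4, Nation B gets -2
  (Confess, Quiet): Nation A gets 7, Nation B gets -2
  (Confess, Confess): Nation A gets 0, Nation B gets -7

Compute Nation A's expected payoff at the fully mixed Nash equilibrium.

First find q, the probability Nation B plays Quiet, from Nation A's indifference between Quiet and Confess: 5q + 4(1−q) = 7q, giving q = 2/3.
Since Nation A is indifferent in equilibrium, Nation A's expected payoff equals the payoff from either row against (2/3, 1/3). Using Quiet: 5(2/3) + 4(1/3) = 14/3.

14/3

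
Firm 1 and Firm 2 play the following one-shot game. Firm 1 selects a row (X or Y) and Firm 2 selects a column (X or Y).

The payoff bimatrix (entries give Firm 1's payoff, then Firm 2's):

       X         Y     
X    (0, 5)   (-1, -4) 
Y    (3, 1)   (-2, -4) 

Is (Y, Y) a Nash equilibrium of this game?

At (Y, Y), Firm 1 earns -2; switching to X would give -1, so Firm 1 would deviate.
Firm 2 earns -4; switching to X would give 1, so Firm 2 would deviate.
Since at least one player can profitably deviate, this is not a Nash equilibrium.

No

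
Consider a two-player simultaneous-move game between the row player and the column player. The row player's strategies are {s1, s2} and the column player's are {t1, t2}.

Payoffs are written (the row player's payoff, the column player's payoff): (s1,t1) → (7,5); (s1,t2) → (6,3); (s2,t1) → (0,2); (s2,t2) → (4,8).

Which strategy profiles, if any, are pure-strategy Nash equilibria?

(s1, t1)

(s1, t1): the row player gets 7 ≥ 0 from s2, and the column player gets 5 ≥ 3 from t2 — Nash equilibrium.
(s1, t2): the column player prefers t1 (5 > 3) — not an equilibrium.
(s2, t1): the row player prefers s1 (7 > 0); the column player prefers t2 (8 > 2) — not an equilibrium.
(s2, t2): the row player prefers s1 (6 > 4) — not an equilibrium.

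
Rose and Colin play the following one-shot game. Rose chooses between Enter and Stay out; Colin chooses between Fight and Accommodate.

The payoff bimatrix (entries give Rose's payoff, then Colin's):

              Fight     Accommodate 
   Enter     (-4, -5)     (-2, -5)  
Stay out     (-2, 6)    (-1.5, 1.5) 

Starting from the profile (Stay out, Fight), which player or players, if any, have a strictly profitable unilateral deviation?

Neither

Rose at (Stay out, Fight) earns -2; deviating to Enter yields -4 — not better.
Colin earns 6; deviating to Accommodate yields 1.5 — not better.
Neither player can strictly improve; the profile is a Nash equilibrium.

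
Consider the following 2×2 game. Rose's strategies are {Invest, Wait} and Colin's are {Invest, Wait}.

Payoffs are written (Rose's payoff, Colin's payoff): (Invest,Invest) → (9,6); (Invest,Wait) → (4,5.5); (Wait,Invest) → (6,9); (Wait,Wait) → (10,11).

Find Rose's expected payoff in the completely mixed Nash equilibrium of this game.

22/3

First find q, the probability Colin plays Invest, from Rose's indifference between Invest and Wait: 9q + 4(1−q) = 6q + 10(1−q), giving q = 2/3.
Since Rose is indifferent in equilibrium, Rose's expected payoff equals the payoff from either row against (2/3, 1/3). Using Invest: 9(2/3) + 4(1/3) = 22/3.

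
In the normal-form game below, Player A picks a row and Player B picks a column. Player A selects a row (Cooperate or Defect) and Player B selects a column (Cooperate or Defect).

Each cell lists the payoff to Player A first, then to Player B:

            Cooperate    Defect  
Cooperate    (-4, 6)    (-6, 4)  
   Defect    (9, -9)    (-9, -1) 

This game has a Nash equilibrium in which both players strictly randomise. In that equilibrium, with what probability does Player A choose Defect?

Let p be the probability that Player A plays Cooperate. In a completely mixed equilibrium, Player B must be indifferent between Cooperate and Defect.
Player B's expected payoff from Cooperate is 6p − 9(1−p); from Defect it is 4p − (1−p).
Setting these equal: 15p − 9 = 5p − 1, so p = 4/5.
Therefore Player A plays Defect with probability 1 − 4/5 = 1/5.

1/5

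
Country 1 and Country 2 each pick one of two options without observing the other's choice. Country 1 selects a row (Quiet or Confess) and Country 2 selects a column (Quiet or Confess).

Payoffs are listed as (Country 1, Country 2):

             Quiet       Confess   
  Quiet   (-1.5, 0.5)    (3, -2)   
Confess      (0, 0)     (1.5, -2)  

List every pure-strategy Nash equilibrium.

(Quiet, Quiet): Country 1 prefers Confess (0 > -1.5) — not an equilibrium.
(Quiet, Confess): Country 2 prefers Quiet (0.5 > -2) — not an equilibrium.
(Confess, Quiet): Country 1 gets 0 ≥ -1.5 from Quiet, and Country 2 gets 0 ≥ -2 from Confess — Nash equilibrium.
(Confess, Confess): Country 1 prefers Quiet (3 > 1.5); Country 2 prefers Quiet (0 > -2) — not an equilibrium.

(Confess, Quiet)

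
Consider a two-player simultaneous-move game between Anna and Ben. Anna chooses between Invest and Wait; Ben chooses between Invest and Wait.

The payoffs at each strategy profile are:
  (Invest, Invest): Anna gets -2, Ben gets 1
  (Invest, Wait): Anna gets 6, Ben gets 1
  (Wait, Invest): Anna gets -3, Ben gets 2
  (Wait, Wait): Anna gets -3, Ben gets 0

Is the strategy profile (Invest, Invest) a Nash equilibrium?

Yes

At (Invest, Invest), Anna earns -2; switching to Wait would give -3, so Anna has no profitable deviation.
Ben earns 1; switching to Wait would give 1, so Ben has no profitable deviation.
Neither player can gain by a unilateral deviation, so this profile is a Nash equilibrium.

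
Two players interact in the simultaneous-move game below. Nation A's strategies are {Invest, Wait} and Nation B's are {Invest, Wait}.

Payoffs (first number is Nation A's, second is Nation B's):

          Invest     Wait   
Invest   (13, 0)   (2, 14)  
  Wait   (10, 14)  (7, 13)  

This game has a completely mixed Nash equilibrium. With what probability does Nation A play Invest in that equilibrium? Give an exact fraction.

Let p be the probability that Nation A plays Invest. In a completely mixed equilibrium, Nation B must be indifferent between Invest and Wait.
Nation B's expected payoff from Invest is 14(1−p); from Wait it is 14p + 13(1−p).
Setting these equal: −14p + 14 = p + 13, so p = 1/15.

1/15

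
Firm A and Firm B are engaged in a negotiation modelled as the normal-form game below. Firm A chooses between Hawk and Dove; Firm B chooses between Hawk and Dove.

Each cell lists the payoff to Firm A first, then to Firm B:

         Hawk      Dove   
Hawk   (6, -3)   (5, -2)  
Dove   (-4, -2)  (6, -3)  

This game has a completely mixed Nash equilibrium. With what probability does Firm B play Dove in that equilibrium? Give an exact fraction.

Let c be the probability that Firm B plays Hawk. In a completely mixed equilibrium, Firm A must be indifferent between Hawk and Dove.
Firm A's expected payoff from Hawk is 6c + 5(1−c); from Dove it is −4c + 6(1−c).
Setting these equal: c + 5 = −10c + 6, so c = 1/11.
Therefore Firm B plays Dove with probability 1 − 1/11 = 10/11.

10/11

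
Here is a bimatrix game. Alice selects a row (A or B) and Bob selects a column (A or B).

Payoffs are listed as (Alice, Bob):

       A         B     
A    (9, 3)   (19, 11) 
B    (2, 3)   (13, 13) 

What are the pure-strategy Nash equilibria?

(A, A): Bob prefers B (11 > 3) — not an equilibrium.
(A, B): Alice gets 19 ≥ 13 from B, and Bob gets 11 ≥ 3 from A — Nash equilibrium.
(B, A): Alice prefers A (9 > 2); Bob prefers B (13 > 3) — not an equilibrium.
(B, B): Alice prefers A (19 > 13) — not an equilibrium.

(A, B)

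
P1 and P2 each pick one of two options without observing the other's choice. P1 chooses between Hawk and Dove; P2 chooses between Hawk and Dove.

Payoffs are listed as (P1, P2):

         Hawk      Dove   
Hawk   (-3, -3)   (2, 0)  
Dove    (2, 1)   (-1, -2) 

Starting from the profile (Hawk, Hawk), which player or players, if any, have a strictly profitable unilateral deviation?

Both

P1 at (Hawk, Hawk) earns -3; deviating to Dove yields 2 — a strict improvement.
P2 earns -3; deviating to Dove yields 0 — a strict improvement.
Both P1 and P2 have strictly profitable deviations.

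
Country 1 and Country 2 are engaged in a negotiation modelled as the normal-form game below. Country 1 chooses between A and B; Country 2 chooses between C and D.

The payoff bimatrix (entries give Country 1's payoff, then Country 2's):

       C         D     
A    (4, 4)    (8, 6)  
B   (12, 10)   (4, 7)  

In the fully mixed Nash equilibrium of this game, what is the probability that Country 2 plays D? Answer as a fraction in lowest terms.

Let y be the probability that Country 2 plays C. In a completely mixed equilibrium, Country 1 must be indifferent between A and B.
Country 1's expected payoff from A is 4y + 8(1−y); from B it is 12y + 4(1−y).
Setting these equal: −4y + 8 = 8y + 4, so y = 1/3.
Therefore Country 2 plays D with probability 1 − 1/3 = 2/3.

2/3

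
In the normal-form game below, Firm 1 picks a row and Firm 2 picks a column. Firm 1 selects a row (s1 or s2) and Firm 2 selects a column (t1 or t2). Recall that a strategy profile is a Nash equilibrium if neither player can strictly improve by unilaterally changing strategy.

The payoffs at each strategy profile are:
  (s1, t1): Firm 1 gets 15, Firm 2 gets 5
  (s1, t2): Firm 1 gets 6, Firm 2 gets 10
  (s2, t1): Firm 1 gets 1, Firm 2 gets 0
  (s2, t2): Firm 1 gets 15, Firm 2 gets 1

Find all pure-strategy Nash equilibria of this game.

(s2, t2)

(s1, t1): Firm 2 prefers t2 (10 > 5) — not an equilibrium.
(s1, t2): Firm 1 prefers s2 (15 > 6) — not an equilibrium.
(s2, t1): Firm 1 prefers s1 (15 > 1); Firm 2 prefers t2 (1 > 0) — not an equilibrium.
(s2, t2): Firm 1 gets 15 ≥ 6 from s1, and Firm 2 gets 1 ≥ 0 from t1 — Nash equilibrium.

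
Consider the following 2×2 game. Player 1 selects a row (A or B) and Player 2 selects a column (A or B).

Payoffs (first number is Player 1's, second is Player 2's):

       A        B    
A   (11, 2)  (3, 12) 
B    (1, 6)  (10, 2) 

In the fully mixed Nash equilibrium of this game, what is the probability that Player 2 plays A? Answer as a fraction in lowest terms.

Let q be the probability that Player 2 plays A. In a completely mixed equilibrium, Player 1 must be indifferent between A and B.
Player 1's expected payoff from A is 11q + 3(1−q); from B it is q + 10(1−q).
Setting these equal: 8q + 3 = −9q + 10, so q = 7/17.

7/17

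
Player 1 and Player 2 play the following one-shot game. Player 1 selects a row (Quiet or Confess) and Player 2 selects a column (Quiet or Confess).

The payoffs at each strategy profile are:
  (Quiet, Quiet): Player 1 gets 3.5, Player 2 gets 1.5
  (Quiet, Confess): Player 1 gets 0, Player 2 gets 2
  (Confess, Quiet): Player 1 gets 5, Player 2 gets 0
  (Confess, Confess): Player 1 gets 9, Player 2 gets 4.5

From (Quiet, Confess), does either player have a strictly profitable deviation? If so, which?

Player 1

Player 1 at (Quiet, Confess) earns 0; deviating to Confess yields 9 — a strict improvement.
Player 2 earns 2; deviating to Quiet yields 1.5 — not better.
Only Player 1 has a strictly profitable deviation.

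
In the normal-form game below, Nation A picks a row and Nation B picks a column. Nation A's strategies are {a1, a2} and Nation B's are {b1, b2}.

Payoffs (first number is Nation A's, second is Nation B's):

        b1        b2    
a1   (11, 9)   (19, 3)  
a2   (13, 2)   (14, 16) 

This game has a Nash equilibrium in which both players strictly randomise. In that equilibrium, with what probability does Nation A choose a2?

3/10

Let x be the probability that Nation A plays a1. In a completely mixed equilibrium, Nation B must be indifferent between b1 and b2.
Nation B's expected payoff from b1 is 9x + 2(1−x); from b2 it is 3x + 16(1−x).
Setting these equal: 7x + 2 = −13x + 16, so x = 7/10.
Therefore Nation A plays a2 with probability 1 − 7/10 = 3/10.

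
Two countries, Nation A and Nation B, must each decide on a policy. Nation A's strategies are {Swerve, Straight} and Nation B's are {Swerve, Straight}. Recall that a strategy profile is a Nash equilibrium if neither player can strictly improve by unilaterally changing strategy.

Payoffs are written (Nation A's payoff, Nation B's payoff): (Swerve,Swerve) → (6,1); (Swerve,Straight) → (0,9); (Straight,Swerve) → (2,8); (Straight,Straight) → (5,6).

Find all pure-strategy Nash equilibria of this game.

(Swerve, Swerve): Nation B prefers Straight (9 > 1) — not an equilibrium.
(Swerve, Straight): Nation A prefers Straight (5 > 0) — not an equilibrium.
(Straight, Swerve): Nation A prefers Swerve (6 > 2) — not an equilibrium.
(Straight, Straight): Nation B prefers Swerve (8 > 6) — not an equilibrium.

none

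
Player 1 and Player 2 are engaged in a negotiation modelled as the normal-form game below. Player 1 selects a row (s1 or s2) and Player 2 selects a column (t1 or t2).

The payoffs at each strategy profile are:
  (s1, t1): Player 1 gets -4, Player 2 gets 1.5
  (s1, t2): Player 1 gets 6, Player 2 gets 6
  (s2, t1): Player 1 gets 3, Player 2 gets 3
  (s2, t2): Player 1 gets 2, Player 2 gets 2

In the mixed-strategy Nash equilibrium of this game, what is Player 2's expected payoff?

30/11

First find p, the probability Player 1 plays s1, from Player 2's indifference between t1 and t2: 1.5p + 3(1−p) = 6p + 2(1−p), giving p = 2/11.
Since Player 2 is indifferent in equilibrium, Player 2's expected payoff equals the payoff from either column against (2/11, 9/11). Using t1: 1.5(2/11) + 3(9/11) = 30/11.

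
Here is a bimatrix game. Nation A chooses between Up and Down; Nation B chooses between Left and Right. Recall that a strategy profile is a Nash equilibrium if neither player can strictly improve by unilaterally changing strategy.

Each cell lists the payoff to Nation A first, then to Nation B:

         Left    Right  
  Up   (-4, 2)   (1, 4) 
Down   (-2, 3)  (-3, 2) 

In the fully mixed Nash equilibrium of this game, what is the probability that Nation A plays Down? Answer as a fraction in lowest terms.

2/3

Let r be the probability that Nation A plays Up. In a completely mixed equilibrium, Nation B must be indifferent between Left and Right.
Nation B's expected payoff from Left is 2r + 3(1−r); from Right it is 4r + 2(1−r).
Setting these equal: −r + 3 = 2r + 2, so r = 1/3.
Therefore Nation A plays Down with probability 1 − 1/3 = 2/3.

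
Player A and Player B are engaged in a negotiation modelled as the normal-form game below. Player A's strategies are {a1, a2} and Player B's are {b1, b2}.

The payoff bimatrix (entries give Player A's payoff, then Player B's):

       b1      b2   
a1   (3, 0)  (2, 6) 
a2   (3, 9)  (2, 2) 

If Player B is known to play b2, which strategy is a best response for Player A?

Against b2, Player A earns 2 from a1 and 2 from a2.
So either strategy is a best response.

either — both a1 and a2 are best responses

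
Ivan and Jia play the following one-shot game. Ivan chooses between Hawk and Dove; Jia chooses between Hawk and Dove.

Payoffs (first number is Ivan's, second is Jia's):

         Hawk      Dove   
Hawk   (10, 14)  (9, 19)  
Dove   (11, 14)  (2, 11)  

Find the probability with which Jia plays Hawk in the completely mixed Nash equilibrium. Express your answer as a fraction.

Let c be the probability that Jia plays Hawk. In a completely mixed equilibrium, Ivan must be indifferent between Hawk and Dove.
Ivan's expected payoff from Hawk is 10c + 9(1−c); from Dove it is 11c + 2(1−c).
Setting these equal: c + 9 = 9c + 2, so c = 7/8.

7/8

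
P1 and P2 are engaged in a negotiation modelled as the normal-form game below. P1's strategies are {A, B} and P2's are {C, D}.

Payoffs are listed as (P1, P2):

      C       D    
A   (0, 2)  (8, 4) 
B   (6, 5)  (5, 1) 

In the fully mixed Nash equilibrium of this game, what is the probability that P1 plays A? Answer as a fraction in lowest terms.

Let p be the probability that P1 plays A. In a completely mixed equilibrium, P2 must be indifferent between C and D.
P2's expected payoff from C is 2p + 5(1−p); from D it is 4p + (1−p).
Setting these equal: −3p + 5 = 3p + 1, so p = 2/3.

2/3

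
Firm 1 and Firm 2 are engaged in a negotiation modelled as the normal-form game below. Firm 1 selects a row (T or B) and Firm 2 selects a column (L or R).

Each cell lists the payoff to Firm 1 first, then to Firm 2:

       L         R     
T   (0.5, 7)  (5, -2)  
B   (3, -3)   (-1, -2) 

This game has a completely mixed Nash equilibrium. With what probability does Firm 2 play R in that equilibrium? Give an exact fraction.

5/17

Let y be the probability that Firm 2 plays L. In a completely mixed equilibrium, Firm 1 must be indifferent between T and B.
Firm 1's expected payoff from T is 0.5y + 5(1−y); from B it is 3y − (1−y).
Setting these equal: −4.5y + 5 = 4y − 1, so y = 12/17.
Therefore Firm 2 plays R with probability 1 − 12/17 = 5/17.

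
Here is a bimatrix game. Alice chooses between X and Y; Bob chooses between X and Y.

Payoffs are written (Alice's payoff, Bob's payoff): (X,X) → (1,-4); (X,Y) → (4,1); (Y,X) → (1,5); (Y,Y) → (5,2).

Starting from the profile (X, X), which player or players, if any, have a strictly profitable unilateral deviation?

Bob

Alice at (X, X) earns 1; deviating to Y yields 1 — not better.
Bob earns -4; deviating to Y yields 1 — a strict improvement.
Only Bob has a strictly profitable deviation.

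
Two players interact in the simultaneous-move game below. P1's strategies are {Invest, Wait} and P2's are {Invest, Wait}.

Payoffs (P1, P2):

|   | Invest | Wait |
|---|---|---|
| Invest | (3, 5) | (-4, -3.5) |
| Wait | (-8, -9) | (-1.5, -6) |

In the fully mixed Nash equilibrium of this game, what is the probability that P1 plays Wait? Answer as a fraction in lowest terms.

17/23

Let r be the probability that P1 plays Invest. In a completely mixed equilibrium, P2 must be indifferent between Invest and Wait.
P2's expected payoff from Invest is 5r − 9(1−r); from Wait it is −3.5r − 6(1−r).
Setting these equal: 14r − 9 = 2.5r − 6, so r = 6/23.
Therefore P1 plays Wait with probability 1 − 6/23 = 17/23.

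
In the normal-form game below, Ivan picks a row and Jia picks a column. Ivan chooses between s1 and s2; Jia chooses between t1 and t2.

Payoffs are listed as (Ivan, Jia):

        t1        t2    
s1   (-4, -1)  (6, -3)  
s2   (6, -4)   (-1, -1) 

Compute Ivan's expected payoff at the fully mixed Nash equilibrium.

First find y, the probability Jia plays t1, from Ivan's indifference between s1 and s2: −4y + 6(1−y) = 6y − (1−y), giving y = 7/17.
Since Ivan is indifferent in equilibrium, Ivan's expected payoff equals the payoff from either row against (7/17, 10/17). Using s1: −4(7/17) + 6(10/17) = 32/17.

32/17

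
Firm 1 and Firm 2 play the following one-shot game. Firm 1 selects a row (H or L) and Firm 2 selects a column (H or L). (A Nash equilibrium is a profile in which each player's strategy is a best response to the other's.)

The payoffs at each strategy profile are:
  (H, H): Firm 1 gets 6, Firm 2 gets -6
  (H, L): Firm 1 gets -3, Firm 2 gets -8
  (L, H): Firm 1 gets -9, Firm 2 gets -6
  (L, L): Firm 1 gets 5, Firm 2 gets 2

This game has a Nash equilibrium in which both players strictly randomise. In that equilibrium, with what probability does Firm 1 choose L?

Let r be the probability that Firm 1 plays H. In a completely mixed equilibrium, Firm 2 must be indifferent between H and L.
Firm 2's expected payoff from H is −6r − 6(1−r); from L it is −8r + 2(1−r).
Setting these equal: -6 = −10r + 2, so r = 4/5.
Therefore Firm 1 plays L with probability 1 − 4/5 = 1/5.

1/5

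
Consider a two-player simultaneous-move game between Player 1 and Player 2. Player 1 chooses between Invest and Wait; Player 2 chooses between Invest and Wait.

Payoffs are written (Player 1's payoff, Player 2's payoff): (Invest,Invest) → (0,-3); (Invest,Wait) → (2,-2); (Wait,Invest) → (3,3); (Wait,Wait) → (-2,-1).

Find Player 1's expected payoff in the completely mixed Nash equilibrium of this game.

6/7

First find y, the probability Player 2 plays Invest, from Player 1's indifference between Invest and Wait: 2(1−y) = 3y − 2(1−y), giving y = 4/7.
Since Player 1 is indifferent in equilibrium, Player 1's expected payoff equals the payoff from either row against (4/7, 3/7). Using Invest: 2(3/7) = 6/7.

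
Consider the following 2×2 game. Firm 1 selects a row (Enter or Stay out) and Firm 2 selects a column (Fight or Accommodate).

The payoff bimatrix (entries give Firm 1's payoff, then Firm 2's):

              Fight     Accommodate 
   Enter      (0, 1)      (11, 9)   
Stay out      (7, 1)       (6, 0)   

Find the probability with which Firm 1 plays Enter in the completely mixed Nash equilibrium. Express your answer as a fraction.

1/9

Let x be the probability that Firm 1 plays Enter. In a completely mixed equilibrium, Firm 2 must be indifferent between Fight and Accommodate.
Firm 2's expected payoff from Fight is x + (1−x); from Accommodate it is 9x.
Setting these equal: 1 = 9x, so x = 1/9.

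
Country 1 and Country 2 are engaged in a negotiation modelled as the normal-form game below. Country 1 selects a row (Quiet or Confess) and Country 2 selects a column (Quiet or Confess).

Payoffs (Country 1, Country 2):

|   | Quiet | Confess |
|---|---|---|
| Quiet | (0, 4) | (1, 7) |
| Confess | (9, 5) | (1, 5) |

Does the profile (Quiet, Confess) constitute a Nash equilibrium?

Yes

At (Quiet, Confess), Country 1 earns 1; switching to Confess would give 1, so Country 1 has no profitable deviation.
Country 2 earns 7; switching to Quiet would give 4, so Country 2 has no profitable deviation.
Neither player can gain by a unilateral deviation, so this profile is a Nash equilibrium.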